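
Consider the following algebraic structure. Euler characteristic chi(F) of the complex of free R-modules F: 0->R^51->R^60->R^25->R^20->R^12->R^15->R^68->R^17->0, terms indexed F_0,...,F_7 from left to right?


chi = sum (-1)^i * rank:
(-1)^0*51=51
(-1)^1*60=-60
(-1)^2*25=25
(-1)^3*20=-20
(-1)^4*12=12
(-1)^5*15=-15
(-1)^6*68=68
(-1)^7*17=-17
chi=44


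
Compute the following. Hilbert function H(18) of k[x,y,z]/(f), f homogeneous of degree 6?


C(20,2)-C(14,2)=190-91=99


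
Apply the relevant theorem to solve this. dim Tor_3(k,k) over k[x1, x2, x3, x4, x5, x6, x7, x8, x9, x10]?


Koszul: C(n,i)=C(10,3)=120


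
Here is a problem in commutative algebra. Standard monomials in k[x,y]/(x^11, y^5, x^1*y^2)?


k[x,y]/I, I = (x^11, y^5, x^1*y^2)
Rect: 11x5=55. Corner: (11-1)x(5-2)=30.
dim = 55-30 = 25


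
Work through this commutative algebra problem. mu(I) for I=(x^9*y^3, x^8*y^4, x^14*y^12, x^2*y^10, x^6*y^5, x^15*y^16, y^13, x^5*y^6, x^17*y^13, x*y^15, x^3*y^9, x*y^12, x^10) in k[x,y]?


Remove redundant (divisible by others).
x^14*y^12 redundant.
x^17*y^13 redundant.
x*y^15 redundant.
x^15*y^16 redundant.
Min: x^10, x^9*y^3, x^8*y^4, x^6*y^5, x^5*y^6, x^3*y^9, x^2*y^10, x*y^12, y^13
Count=9


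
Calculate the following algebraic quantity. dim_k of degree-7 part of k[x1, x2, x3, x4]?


C(d+n-1,n-1)=C(10,3)=120


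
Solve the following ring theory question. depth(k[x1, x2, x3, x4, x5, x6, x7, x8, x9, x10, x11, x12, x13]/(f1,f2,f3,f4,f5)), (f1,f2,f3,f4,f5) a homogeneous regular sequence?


depth(R)=13
depth(R/I)=13-5=8


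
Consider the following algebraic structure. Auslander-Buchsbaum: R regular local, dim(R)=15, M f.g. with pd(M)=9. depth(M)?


pd+depth=depth(R)=15
depth=15-9=6


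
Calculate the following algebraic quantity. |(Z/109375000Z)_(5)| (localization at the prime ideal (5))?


5-primary part: 109375000=5^9*56
Size=5^9=1953125


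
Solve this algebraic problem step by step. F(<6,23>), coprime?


gcd(6,23)=1 => F=ab-a-b=6*23-6-23=138-29=109


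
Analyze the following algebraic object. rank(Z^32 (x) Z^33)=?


rank(M(x)N) = rank(M)*rank(N)
32*33 = 1056


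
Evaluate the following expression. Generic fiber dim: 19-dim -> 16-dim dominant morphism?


dim(fiber)=dim(X)-dim(Y)=19-16=3


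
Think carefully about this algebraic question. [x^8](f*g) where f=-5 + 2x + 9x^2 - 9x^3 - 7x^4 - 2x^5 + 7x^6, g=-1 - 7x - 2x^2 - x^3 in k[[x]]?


[x^8] = sum a_i*b_j, i+j=8
  -2*-1=2
  7*-2=-14
Sum=-12


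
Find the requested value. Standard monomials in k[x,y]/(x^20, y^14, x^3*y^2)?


k[x,y]/I, I = (x^20, y^14, x^3*y^2)
Rect: 20x14=280. Corner: (20-3)x(14-2)=204.
dim = 280-204 = 76


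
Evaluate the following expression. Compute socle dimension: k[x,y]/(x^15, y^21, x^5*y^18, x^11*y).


Socle = ann(m) = span of standard monomials u with x*u, y*u in I (staircase corners).
Minimal generators: x^15, x^11*y, x^5*y^18, y^21
Corners: x^4y^20, x^10y^17, x^14
Socle dim=3


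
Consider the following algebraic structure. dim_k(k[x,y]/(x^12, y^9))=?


Basis: x^i*y^j, i<12, j<9
12*9=108


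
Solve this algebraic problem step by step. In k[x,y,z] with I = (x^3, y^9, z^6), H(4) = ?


Need i<3, j<9, k<6 with i+j+k=4.
For each i, j ranges over max(0,4-i-5)..min(8,4-i):
  i=0: j in [0,4] -> 5
  i=1: j in [0,3] -> 4
  i=2: j in [0,2] -> 3
H(4) = 5+4+3 = 12


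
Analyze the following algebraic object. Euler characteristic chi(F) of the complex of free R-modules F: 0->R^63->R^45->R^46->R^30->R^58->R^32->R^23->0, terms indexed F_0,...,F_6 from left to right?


chi = sum (-1)^i * rank:
(-1)^0*63=63
(-1)^1*45=-45
(-1)^2*46=46
(-1)^3*30=-30
(-1)^4*58=58
(-1)^5*32=-32
(-1)^6*23=23
chi=83


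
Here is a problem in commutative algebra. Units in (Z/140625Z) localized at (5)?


Local ring = Z/15625Z.
phi(15625) = 5^5*(5-1) = 12500


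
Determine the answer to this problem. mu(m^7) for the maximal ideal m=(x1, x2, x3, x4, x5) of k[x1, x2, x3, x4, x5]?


Graded Nakayama: mu(m^d) = dim_k (m^d/m^(d+1)) = #degree-7 monomials in 5 vars
C(n+d-1,d)=C(11,7)=330


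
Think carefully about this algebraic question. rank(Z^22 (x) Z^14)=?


rank(M(x)N) = rank(M)*rank(N)
22*14 = 308


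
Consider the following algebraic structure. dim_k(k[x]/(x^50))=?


Basis: 1,x,...,x^49
dim=50


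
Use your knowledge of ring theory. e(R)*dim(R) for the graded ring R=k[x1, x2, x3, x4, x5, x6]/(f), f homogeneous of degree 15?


e(R)=deg(f)=15, dim(R)=6-1=5
e*dim=15*5=75


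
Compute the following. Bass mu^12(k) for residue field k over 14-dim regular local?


C(n,i)=C(14,12)=91


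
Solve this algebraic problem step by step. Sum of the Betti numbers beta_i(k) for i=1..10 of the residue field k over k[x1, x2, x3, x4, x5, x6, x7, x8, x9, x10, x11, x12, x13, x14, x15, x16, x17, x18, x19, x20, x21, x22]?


Koszul resolution: beta_i(k)=C(n,i), n=22
C(22,1)=22, C(22,2)=231, C(22,3)=1540, C(22,4)=7315, C(22,5)=26334, C(22,6)=74613, C(22,7)=170544, C(22,8)=319770, C(22,9)=497420, C(22,10)=646646
Sum=1744435


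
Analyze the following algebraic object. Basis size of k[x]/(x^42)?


Basis: 1,x,...,x^41
dim=42


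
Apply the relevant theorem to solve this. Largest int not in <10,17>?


gcd(10,17)=1 => F=ab-a-b=10*17-10-17=170-27=143


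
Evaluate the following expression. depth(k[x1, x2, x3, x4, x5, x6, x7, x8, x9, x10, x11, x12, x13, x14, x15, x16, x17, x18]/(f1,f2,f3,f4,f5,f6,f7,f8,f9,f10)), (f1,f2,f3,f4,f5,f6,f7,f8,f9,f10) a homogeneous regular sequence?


depth(R)=18
depth(R/I)=18-10=8


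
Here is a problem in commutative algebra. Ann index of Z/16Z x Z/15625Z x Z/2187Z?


Exponent = lcm of the cyclic orders; pairwise coprime => product.
2^4*5^6*3^7=16*15625*2187=546750000


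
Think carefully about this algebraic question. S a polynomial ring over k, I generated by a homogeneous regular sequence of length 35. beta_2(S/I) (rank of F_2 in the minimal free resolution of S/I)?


Regular sequence => Koszul complex is the minimal free resolution.
Syz_1 minimally generated by Koszul relations f_i*e_j - f_j*e_i (i<j): mu(Syz_1) = beta_2 = C(m,2) = m(m-1)/2
m=35
35*34/2 = 595


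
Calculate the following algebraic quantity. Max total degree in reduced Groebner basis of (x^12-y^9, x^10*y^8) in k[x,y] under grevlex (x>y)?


LT(f1)=x^12, LT(f2)=x^10y^8, lcm=x^12y^8
S(f1,f2) = y^8*f1 - x^2*f2 = -y^17
Reduced GB = {f1, f2, y^17}; degrees 12, 18, 17
Max = 18


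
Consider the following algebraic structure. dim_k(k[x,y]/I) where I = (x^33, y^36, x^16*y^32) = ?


k[x,y]/I, I = (x^33, y^36, x^16*y^32)
Rect: 33x36=1188. Corner: (33-16)x(36-32)=68.
dim = 1188-68 = 1120


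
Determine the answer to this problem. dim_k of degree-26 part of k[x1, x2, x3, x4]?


C(d+n-1,n-1)=C(29,3)=3654


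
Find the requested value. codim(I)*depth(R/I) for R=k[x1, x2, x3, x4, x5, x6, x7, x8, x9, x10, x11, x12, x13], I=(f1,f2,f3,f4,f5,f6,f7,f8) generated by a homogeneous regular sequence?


codim=8, depth=dim(R/I)=13-8=5
Product=8*5=40


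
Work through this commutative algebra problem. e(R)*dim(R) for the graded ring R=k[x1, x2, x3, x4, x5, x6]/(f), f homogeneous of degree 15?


e(R)=deg(f)=15, dim(R)=6-1=5
e*dim=15*5=75


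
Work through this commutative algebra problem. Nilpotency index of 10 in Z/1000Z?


10^k mod 1000:
k=1: 10
k=2: 100
k=3: 0
First zero at k = 3


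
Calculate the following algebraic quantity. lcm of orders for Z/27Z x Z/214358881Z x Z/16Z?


Exponent = lcm of the cyclic orders; pairwise coprime => product.
3^3*11^8*2^4=27*214358881*16=92603036592


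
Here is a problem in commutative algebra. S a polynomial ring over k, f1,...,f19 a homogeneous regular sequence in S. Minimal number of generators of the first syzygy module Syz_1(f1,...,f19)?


Regular sequence => Koszul complex is the minimal free resolution.
Syz_1 minimally generated by Koszul relations f_i*e_j - f_j*e_i (i<j): mu(Syz_1) = beta_2 = C(m,2) = m(m-1)/2
m=19
19*18/2 = 171


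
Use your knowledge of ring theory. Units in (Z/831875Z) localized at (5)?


Local ring = Z/625Z.
phi(625) = 5^3*(5-1) = 500


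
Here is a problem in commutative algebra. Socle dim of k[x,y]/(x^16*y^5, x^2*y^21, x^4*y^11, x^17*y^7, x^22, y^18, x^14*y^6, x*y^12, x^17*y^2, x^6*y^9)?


Socle = ann(m) = span of standard monomials u with x*u, y*u in I (staircase corners).
Redundant generators: x^2*y^21, x^17*y^7
Minimal generators: x^22, x^17*y^2, x^16*y^5, x^14*y^6, x^6*y^9, x^4*y^11, x*y^12, y^18
Corners: y^17, x^3y^11, x^5y^10, x^13y^8, x^15y^5, x^16y^4, x^21y
Socle dim=7


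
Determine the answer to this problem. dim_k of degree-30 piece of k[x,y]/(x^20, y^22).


k[x,y], I = (x^20, y^22), d = 30
Need i < 20 and d-i < 22.
Range: 9 <= i <= 19.
H(30) = 11


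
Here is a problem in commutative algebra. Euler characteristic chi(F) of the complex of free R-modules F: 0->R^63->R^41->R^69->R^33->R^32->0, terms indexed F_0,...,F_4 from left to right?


chi = sum (-1)^i * rank:
(-1)^0*63=63
(-1)^1*41=-41
(-1)^2*69=69
(-1)^3*33=-33
(-1)^4*32=32
chi=90


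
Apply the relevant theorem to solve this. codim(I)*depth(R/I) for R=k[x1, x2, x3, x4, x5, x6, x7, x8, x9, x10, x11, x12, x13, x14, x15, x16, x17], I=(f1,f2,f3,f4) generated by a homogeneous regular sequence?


codim=4, depth=dim(R/I)=17-4=13
Product=4*13=52


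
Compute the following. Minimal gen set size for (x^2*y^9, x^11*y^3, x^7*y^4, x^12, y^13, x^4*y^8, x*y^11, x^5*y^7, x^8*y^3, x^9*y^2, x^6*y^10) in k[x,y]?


Remove redundant (divisible by others).
x^11*y^3 redundant.
x^6*y^10 redundant.
Min: x^12, x^9*y^2, x^8*y^3, x^7*y^4, x^5*y^7, x^4*y^8, x^2*y^9, x*y^11, y^13
Count=9


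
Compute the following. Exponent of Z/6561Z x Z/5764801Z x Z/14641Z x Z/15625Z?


Exponent = lcm of the cyclic orders; pairwise coprime => product.
3^8*7^8*11^4*5^6=6561*5764801*14641*15625=8652570061006265625


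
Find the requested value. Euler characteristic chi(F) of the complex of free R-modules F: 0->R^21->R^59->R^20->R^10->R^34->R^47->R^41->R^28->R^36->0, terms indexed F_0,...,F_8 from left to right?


chi = sum (-1)^i * rank:
(-1)^0*21=21
(-1)^1*59=-59
(-1)^2*20=20
(-1)^3*10=-10
(-1)^4*34=34
(-1)^5*47=-47
(-1)^6*41=41
(-1)^7*28=-28
(-1)^8*36=36
chi=8


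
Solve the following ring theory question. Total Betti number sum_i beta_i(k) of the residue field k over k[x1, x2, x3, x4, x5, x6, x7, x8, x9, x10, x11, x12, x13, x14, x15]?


Koszul resolution: beta_i(k)=C(n,i), n=15
sum_i C(15,i) = 2^15 = 32768


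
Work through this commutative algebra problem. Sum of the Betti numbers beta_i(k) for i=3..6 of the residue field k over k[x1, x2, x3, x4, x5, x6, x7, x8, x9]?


Koszul resolution: beta_i(k)=C(n,i), n=9
C(9,3)=84, C(9,4)=126, C(9,5)=126, C(9,6)=84
Sum=420


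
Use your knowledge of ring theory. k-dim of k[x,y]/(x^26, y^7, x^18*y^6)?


k[x,y]/I, I = (x^26, y^7, x^18*y^6)
Rect: 26x7=182. Corner: (26-18)x(7-6)=8.
dim = 182-8 = 174


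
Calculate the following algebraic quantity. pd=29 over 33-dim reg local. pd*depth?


pd+depth=33
depth=33-29=4
pd*depth=29*4=116


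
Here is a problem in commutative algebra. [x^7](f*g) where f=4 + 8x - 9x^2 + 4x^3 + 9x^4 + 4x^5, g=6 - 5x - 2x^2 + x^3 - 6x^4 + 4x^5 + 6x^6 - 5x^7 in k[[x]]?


[x^7] = sum a_i*b_j, i+j=7
  4*-5=-20
  8*6=48
  -9*4=-36
  4*-6=-24
  9*1=9
  4*-2=-8
Sum=-31


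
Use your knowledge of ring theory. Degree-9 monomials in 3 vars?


C(d+n-1,n-1)=C(11,2)=55


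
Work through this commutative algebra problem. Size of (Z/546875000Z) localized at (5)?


5-primary part: 546875000=5^10*56
Size=5^10=9765625


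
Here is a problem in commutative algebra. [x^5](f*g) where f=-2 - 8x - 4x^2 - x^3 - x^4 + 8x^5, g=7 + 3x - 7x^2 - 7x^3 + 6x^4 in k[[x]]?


[x^5] = sum a_i*b_j, i+j=5
  -8*6=-48
  -4*-7=28
  -1*-7=7
  -1*3=-3
  8*7=56
Sum=40


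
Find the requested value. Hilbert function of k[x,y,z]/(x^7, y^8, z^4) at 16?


Need i<7, j<8, k<4 with i+j+k=16.
For each i, j ranges over max(0,16-i-3)..min(7,16-i):
  i=0: j in [13,7] -> 0
  i=1: j in [12,7] -> 0
  i=2: j in [11,7] -> 0
  i=3: j in [10,7] -> 0
  i=4: j in [9,7] -> 0
  i=5: j in [8,7] -> 0
  i=6: j in [7,7] -> 1
H(16) = 0+0+0+0+0+0+1 = 1


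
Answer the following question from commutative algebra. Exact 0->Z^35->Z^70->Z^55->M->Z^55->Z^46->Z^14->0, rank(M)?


Alt sum=0:
(-1)^0*35 + (-1)^1*70 + (-1)^2*55 + (-1)^3*? + (-1)^4*55 + (-1)^5*46 + (-1)^6*14=0
rank(M)=43


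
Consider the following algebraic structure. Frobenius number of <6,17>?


gcd(6,17)=1 => F=ab-a-b=6*17-6-17=102-23=79


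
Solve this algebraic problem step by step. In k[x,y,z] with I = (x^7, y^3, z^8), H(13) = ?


Need i<7, j<3, k<8 with i+j+k=13.
For each i, j ranges over max(0,13-i-7)..min(2,13-i):
  i=0: j in [6,2] -> 0
  i=1: j in [5,2] -> 0
  i=2: j in [4,2] -> 0
  i=3: j in [3,2] -> 0
  i=4: j in [2,2] -> 1
  i=5: j in [1,2] -> 2
  i=6: j in [0,2] -> 3
H(13) = 0+0+0+0+1+2+3 = 6


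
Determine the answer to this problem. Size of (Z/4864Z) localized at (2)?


2-primary part: 4864=2^8*19
Size=2^8=256


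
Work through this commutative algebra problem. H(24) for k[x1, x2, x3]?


C(d+n-1,n-1)=C(26,2)=325


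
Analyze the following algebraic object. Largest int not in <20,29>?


gcd(20,29)=1 => F=ab-a-b=20*29-20-29=580-49=531


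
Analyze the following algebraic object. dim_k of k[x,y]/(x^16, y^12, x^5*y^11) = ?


k[x,y]/I, I = (x^16, y^12, x^5*y^11)
Rect: 16x12=192. Corner: (16-5)x(12-11)=11.
dim = 192-11 = 181


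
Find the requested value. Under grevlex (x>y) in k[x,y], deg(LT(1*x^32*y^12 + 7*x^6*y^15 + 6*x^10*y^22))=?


LT: 1*x^32*y^12
deg_x=32, deg_y=12
Total=32+12=44


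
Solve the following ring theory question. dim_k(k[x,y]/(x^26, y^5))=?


Basis: x^i*y^j, i<26, j<5
26*5=130


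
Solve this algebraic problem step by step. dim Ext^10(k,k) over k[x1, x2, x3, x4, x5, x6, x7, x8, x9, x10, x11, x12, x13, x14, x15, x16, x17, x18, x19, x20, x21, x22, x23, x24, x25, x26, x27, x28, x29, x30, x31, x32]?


C(n,i)=C(32,10)=64512240


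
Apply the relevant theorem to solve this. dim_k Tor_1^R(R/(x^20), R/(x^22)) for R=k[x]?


Tor_1(R/I,R/J)=(I cap J)/IJ=(x^22)/(x^42)
dim=42-22=min(20,22)=20


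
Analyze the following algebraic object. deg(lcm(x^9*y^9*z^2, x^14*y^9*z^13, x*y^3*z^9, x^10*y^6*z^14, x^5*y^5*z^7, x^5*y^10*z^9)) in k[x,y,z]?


lcm = componentwise max:
x: max(9,14,1,10,5,5)=14
y: max(9,9,3,6,5,10)=10
z: max(2,13,9,14,7,9)=14
Total=14+10+14=38


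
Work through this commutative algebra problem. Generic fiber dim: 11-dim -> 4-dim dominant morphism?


dim(fiber)=dim(X)-dim(Y)=11-4=7


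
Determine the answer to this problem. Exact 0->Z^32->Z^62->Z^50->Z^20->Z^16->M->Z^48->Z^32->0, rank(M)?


Alt sum=0:
(-1)^0*32 + (-1)^1*62 + (-1)^2*50 + (-1)^3*20 + (-1)^4*16 + (-1)^5*? + (-1)^6*48 + (-1)^7*32=0
rank(M)=32


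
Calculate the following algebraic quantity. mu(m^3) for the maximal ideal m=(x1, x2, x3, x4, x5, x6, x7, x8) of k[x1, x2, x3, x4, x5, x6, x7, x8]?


Graded Nakayama: mu(m^d) = dim_k (m^d/m^(d+1)) = #degree-3 monomials in 8 vars
C(n+d-1,d)=C(10,3)=120


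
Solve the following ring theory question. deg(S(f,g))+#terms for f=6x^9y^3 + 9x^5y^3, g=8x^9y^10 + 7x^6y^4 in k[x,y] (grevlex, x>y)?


LT(f)=6x^9y^3, LT(g)=8x^9y^10
lcm(LM)=x^9y^10
S(f,g) (scaled by 48 to clear denominators) = 8y^7*f - 6*g = 72x^5y^10 - 42x^6y^4
2 terms, deg 15.
15+2=17


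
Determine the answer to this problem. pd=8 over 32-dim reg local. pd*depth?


pd+depth=32
depth=32-8=24
pd*depth=8*24=192


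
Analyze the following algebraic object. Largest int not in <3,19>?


gcd(3,19)=1 => F=ab-a-b=3*19-3-19=57-22=35


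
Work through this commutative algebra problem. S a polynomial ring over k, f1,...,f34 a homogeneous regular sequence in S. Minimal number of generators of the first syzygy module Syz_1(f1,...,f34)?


Regular sequence => Koszul complex is the minimal free resolution.
Syz_1 minimally generated by Koszul relations f_i*e_j - f_j*e_i (i<j): mu(Syz_1) = beta_2 = C(m,2) = m(m-1)/2
m=34
34*33/2 = 561


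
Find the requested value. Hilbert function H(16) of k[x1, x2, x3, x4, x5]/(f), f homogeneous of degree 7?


C(20,4)-C(13,4)=4845-715=4130


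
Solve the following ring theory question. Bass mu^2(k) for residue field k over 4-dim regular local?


C(n,i)=C(4,2)=6


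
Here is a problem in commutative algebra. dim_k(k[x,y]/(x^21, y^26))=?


Basis: x^i*y^j, i<21, j<26
21*26=546


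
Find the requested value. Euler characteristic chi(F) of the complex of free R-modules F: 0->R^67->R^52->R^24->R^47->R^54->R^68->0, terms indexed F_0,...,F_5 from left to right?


chi = sum (-1)^i * rank:
(-1)^0*67=67
(-1)^1*52=-52
(-1)^2*24=24
(-1)^3*47=-47
(-1)^4*54=54
(-1)^5*68=-68
chi=-22


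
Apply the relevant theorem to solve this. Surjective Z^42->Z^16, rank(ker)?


rank(ker) = 42-16 = 26


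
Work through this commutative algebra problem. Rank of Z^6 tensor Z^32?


rank(M(x)N) = rank(M)*rank(N)
6*32 = 192


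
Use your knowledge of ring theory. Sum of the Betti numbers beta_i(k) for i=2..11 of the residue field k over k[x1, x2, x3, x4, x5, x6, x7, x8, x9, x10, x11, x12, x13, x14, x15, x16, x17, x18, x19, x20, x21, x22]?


Koszul resolution: beta_i(k)=C(n,i), n=22
C(22,2)=231, C(22,3)=1540, C(22,4)=7315, C(22,5)=26334, C(22,6)=74613, C(22,7)=170544, C(22,8)=319770, C(22,9)=497420, C(22,10)=646646, C(22,11)=705432
Sum=2449845


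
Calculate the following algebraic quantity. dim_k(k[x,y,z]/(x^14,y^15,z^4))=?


Basis: x^iy^jz^k, i<14,j<15,k<4
14*15*4=840


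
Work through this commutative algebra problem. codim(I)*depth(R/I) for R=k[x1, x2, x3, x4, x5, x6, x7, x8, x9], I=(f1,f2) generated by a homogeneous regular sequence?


codim=2, depth=dim(R/I)=9-2=7
Product=2*7=14


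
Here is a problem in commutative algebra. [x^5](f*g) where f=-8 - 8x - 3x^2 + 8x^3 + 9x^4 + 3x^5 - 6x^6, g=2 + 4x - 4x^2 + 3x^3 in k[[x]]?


[x^5] = sum a_i*b_j, i+j=5
  -3*3=-9
  8*-4=-32
  9*4=36
  3*2=6
Sum=1


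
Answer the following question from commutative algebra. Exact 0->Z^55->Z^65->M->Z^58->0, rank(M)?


Alt sum=0:
(-1)^0*55 + (-1)^1*65 + (-1)^2*? + (-1)^3*58=0
rank(M)=68


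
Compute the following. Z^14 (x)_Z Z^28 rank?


rank(M(x)N) = rank(M)*rank(N)
14*28 = 392


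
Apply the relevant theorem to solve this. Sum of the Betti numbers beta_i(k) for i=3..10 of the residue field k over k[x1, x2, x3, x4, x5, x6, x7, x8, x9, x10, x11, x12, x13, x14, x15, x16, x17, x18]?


Koszul resolution: beta_i(k)=C(n,i), n=18
C(18,3)=816, C(18,4)=3060, C(18,5)=8568, C(18,6)=18564, C(18,7)=31824, C(18,8)=43758, C(18,9)=48620, C(18,10)=43758
Sum=198968


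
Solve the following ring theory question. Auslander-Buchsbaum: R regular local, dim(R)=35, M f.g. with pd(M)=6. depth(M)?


pd+depth=depth(R)=35
depth=35-6=29


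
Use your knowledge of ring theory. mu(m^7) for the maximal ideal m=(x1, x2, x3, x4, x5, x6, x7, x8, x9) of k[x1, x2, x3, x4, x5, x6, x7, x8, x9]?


Graded Nakayama: mu(m^d) = dim_k (m^d/m^(d+1)) = #degree-7 monomials in 9 vars
C(n+d-1,d)=C(15,7)=6435


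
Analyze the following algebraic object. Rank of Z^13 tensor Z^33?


rank(M(x)N) = rank(M)*rank(N)
13*33 = 429


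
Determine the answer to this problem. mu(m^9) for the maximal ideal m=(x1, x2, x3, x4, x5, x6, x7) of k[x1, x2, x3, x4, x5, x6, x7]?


Graded Nakayama: mu(m^d) = dim_k (m^d/m^(d+1)) = #degree-9 monomials in 7 vars
C(n+d-1,d)=C(15,9)=5005


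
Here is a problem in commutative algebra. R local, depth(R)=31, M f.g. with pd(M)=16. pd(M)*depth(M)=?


pd+depth=31
depth=31-16=15
pd*depth=16*15=240


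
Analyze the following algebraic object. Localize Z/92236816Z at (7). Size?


7-primary part: 92236816=7^8*16
Size=7^8=5764801


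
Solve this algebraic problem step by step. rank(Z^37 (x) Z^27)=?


rank(M(x)N) = rank(M)*rank(N)
37*27 = 999


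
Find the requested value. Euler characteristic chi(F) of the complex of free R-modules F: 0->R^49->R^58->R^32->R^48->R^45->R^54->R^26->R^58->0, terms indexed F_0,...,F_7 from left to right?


chi = sum (-1)^i * rank:
(-1)^0*49=49
(-1)^1*58=-58
(-1)^2*32=32
(-1)^3*48=-48
(-1)^4*45=45
(-1)^5*54=-54
(-1)^6*26=26
(-1)^7*58=-58
chi=-66


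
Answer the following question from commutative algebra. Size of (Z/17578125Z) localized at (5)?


5-primary part: 17578125=5^9*9
Size=5^9=1953125


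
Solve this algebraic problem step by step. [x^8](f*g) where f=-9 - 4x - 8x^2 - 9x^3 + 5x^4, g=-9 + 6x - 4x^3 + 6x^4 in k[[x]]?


[x^8] = sum a_i*b_j, i+j=8
  5*6=30
Sum=30


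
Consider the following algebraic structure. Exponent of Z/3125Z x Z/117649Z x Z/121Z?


Exponent = lcm of the cyclic orders; pairwise coprime => product.
5^5*7^6*11^2=3125*117649*121=44486028125


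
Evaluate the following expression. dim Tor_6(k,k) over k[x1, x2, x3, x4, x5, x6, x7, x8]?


Koszul: C(n,i)=C(8,6)=28


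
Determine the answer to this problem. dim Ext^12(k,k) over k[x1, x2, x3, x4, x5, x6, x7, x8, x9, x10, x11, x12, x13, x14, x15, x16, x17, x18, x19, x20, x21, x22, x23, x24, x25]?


C(n,i)=C(25,12)=5200300


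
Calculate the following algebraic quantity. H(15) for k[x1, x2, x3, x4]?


C(d+n-1,n-1)=C(18,3)=816


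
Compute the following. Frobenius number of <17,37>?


gcd(17,37)=1 => F=ab-a-b=17*37-17-37=629-54=575


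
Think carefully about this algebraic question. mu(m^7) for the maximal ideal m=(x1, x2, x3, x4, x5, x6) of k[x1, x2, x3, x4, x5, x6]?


Graded Nakayama: mu(m^d) = dim_k (m^d/m^(d+1)) = #degree-7 monomials in 6 vars
C(n+d-1,d)=C(12,7)=792


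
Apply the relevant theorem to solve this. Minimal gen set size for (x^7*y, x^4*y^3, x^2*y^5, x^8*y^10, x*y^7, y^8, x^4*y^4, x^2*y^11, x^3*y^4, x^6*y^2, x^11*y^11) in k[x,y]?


Remove redundant (divisible by others).
x^4*y^4 redundant.
x^8*y^10 redundant.
x^2*y^11 redundant.
x^11*y^11 redundant.
Min: x^7*y, x^6*y^2, x^4*y^3, x^3*y^4, x^2*y^5, x*y^7, y^8
Count=7


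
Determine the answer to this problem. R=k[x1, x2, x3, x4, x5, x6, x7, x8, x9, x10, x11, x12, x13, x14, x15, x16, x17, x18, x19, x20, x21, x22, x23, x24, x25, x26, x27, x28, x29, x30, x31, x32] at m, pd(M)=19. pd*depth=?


pd+depth=32
depth=32-19=13
pd*depth=19*13=247


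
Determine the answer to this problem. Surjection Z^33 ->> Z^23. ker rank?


rank(ker) = 33-23 = 10


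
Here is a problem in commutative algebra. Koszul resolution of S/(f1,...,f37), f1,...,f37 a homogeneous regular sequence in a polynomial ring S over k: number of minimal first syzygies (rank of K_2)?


Regular sequence => Koszul complex is the minimal free resolution.
Syz_1 minimally generated by Koszul relations f_i*e_j - f_j*e_i (i<j): mu(Syz_1) = beta_2 = C(m,2) = m(m-1)/2
m=37
37*36/2 = 666


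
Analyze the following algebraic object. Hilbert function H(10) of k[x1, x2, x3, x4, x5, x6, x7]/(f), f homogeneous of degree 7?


C(16,6)-C(9,6)=8008-84=7924


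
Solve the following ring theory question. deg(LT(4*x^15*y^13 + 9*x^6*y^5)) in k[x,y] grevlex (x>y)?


LT: 4*x^15*y^13
deg_x=15, deg_y=13
Total=15+13=28


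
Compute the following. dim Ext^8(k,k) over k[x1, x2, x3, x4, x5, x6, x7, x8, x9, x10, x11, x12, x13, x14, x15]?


C(n,i)=C(15,8)=6435


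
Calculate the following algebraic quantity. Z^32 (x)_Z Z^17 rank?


rank(M(x)N) = rank(M)*rank(N)
32*17 = 544


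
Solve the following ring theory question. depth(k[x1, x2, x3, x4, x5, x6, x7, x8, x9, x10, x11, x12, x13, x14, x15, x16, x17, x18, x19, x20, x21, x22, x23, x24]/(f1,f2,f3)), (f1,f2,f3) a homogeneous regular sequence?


depth(R)=24
depth(R/I)=24-3=21


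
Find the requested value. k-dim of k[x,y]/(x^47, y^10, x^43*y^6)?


k[x,y]/I, I = (x^47, y^10, x^43*y^6)
Rect: 47x10=470. Corner: (47-43)x(10-6)=16.
dim = 470-16 = 454


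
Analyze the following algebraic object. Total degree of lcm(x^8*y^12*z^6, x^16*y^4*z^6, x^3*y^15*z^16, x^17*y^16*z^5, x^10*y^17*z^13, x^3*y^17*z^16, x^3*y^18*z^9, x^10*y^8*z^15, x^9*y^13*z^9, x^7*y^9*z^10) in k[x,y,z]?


lcm = componentwise max:
x: max(8,16,3,17,10,3,3,10,9,7)=17
y: max(12,4,15,16,17,17,18,8,13,9)=18
z: max(6,6,16,5,13,16,9,15,9,10)=16
Total=17+18+16=51


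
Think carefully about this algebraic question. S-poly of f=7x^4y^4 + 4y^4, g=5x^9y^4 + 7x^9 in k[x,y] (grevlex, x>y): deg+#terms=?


LT(f)=7x^4y^4, LT(g)=5x^9y^4
lcm(LM)=x^9y^4
S(f,g) (scaled by 35 to clear denominators) = 5x^5*f - 7*g = -49x^9 + 20x^5y^4
2 terms, deg 9.
9+2=11


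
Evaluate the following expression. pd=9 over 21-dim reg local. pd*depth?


pd+depth=21
depth=21-9=12
pd*depth=9*12=108


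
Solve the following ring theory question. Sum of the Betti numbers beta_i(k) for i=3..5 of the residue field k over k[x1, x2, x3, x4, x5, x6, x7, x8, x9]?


Koszul resolution: beta_i(k)=C(n,i), n=9
C(9,3)=84, C(9,4)=126, C(9,5)=126
Sum=336


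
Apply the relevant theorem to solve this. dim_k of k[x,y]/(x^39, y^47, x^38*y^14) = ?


k[x,y]/I, I = (x^39, y^47, x^38*y^14)
Rect: 39x47=1833. Corner: (39-38)x(47-14)=33.
dim = 1833-33 = 1800


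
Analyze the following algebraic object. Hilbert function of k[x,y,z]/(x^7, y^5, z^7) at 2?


Need i<7, j<5, k<7 with i+j+k=2.
For each i, j ranges over max(0,2-i-6)..min(4,2-i):
  i=0: j in [0,2] -> 3
  i=1: j in [0,1] -> 2
  i=2: j in [0,0] -> 1
H(2) = 3+2+1 = 6


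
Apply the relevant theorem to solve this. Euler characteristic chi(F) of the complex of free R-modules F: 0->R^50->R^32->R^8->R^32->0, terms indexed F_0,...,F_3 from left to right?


chi = sum (-1)^i * rank:
(-1)^0*50=50
(-1)^1*32=-32
(-1)^2*8=8
(-1)^3*32=-32
chi=-6


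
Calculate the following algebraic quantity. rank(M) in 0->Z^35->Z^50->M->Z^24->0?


Alt sum=0:
(-1)^0*35 + (-1)^1*50 + (-1)^2*? + (-1)^3*24=0
rank(M)=39


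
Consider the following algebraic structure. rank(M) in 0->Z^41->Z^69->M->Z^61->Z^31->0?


Alt sum=0:
(-1)^0*41 + (-1)^1*69 + (-1)^2*? + (-1)^3*61 + (-1)^4*31=0
rank(M)=58


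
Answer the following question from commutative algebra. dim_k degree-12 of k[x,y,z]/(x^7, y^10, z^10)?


Need i<7, j<10, k<10 with i+j+k=12.
For each i, j ranges over max(0,12-i-9)..min(9,12-i):
  i=0: j in [3,9] -> 7
  i=1: j in [2,9] -> 8
  i=2: j in [1,9] -> 9
  i=3: j in [0,9] -> 10
  i=4: j in [0,8] -> 9
  i=5: j in [0,7] -> 8
  i=6: j in [0,6] -> 7
H(12) = 7+8+9+10+9+8+7 = 58


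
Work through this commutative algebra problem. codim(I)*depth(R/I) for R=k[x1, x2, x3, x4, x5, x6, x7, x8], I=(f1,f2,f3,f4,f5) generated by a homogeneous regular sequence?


codim=5, depth=dim(R/I)=8-5=3
Product=5*3=15


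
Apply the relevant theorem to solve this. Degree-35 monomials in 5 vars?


C(d+n-1,n-1)=C(39,4)=82251


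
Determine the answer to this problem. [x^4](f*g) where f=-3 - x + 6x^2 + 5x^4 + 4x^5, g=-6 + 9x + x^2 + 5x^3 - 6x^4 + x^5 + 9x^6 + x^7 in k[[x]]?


[x^4] = sum a_i*b_j, i+j=4
  -3*-6=18
  -1*5=-5
  6*1=6
  5*-6=-30
Sum=-11


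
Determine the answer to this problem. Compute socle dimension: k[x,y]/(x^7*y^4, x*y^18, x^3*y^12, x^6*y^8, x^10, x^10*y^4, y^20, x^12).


Socle = ann(m) = span of standard monomials u with x*u, y*u in I (staircase corners).
Redundant generators: x^10*y^4, x^12
Minimal generators: x^10, x^7*y^4, x^6*y^8, x^3*y^12, x*y^18, y^20
Corners: y^19, x^2y^17, x^5y^11, x^6y^7, x^9y^3
Socle dim=5


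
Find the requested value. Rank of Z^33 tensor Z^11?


rank(M(x)N) = rank(M)*rank(N)
33*11 = 363


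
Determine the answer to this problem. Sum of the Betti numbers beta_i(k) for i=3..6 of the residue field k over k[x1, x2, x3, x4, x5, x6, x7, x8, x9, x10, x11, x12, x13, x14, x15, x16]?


Koszul resolution: beta_i(k)=C(n,i), n=16
C(16,3)=560, C(16,4)=1820, C(16,5)=4368, C(16,6)=8008
Sum=14756


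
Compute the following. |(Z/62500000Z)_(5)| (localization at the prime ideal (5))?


5-primary part: 62500000=5^9*32
Size=5^9=1953125


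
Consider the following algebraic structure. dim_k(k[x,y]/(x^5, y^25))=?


Basis: x^i*y^j, i<5, j<25
5*25=125


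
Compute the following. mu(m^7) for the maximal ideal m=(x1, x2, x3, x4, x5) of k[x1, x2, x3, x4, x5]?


Graded Nakayama: mu(m^d) = dim_k (m^d/m^(d+1)) = #degree-7 monomials in 5 vars
C(n+d-1,d)=C(11,7)=330


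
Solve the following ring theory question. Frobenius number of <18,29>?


gcd(18,29)=1 => F=ab-a-b=18*29-18-29=522-47=475


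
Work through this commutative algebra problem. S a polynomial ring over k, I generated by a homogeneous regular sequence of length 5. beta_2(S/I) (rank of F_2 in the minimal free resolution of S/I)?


Regular sequence => Koszul complex is the minimal free resolution.
Syz_1 minimally generated by Koszul relations f_i*e_j - f_j*e_i (i<j): mu(Syz_1) = beta_2 = C(m,2) = m(m-1)/2
m=5
5*4/2 = 10


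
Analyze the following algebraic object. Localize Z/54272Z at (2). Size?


2-primary part: 54272=2^10*53
Size=2^10=1024


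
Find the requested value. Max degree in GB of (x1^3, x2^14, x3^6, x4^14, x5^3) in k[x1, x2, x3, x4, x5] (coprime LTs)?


Pure powers, coprime LTs => already GB.
Degrees: 3, 14, 6, 14, 3
Max=14


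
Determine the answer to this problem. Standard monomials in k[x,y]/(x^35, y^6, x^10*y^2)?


k[x,y]/I, I = (x^35, y^6, x^10*y^2)
Rect: 35x6=210. Corner: (35-10)x(6-2)=100.
dim = 210-100 = 110


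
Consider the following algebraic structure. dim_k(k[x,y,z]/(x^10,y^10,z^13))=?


Basis: x^iy^jz^k, i<10,j<10,k<13
10*10*13=1300


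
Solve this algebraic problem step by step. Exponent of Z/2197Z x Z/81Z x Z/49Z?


Exponent = lcm of the cyclic orders; pairwise coprime => product.
13^3*3^4*7^2=2197*81*49=8719893


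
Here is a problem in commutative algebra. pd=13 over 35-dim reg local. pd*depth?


pd+depth=35
depth=35-13=22
pd*depth=13*22=286


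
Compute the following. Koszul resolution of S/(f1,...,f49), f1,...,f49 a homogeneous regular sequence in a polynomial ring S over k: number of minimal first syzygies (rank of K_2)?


Regular sequence => Koszul complex is the minimal free resolution.
Syz_1 minimally generated by Koszul relations f_i*e_j - f_j*e_i (i<j): mu(Syz_1) = beta_2 = C(m,2) = m(m-1)/2
m=49
49*48/2 = 1176


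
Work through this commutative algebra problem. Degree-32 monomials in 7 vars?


C(d+n-1,n-1)=C(38,6)=2760681


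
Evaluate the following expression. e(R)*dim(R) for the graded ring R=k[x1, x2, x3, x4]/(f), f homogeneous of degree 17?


e(R)=deg(f)=17, dim(R)=4-1=3
e*dim=17*3=51


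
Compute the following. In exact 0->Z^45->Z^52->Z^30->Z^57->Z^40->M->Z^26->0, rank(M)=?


Alt sum=0:
(-1)^0*45 + (-1)^1*52 + (-1)^2*30 + (-1)^3*57 + (-1)^4*40 + (-1)^5*? + (-1)^6*26=0
rank(M)=32


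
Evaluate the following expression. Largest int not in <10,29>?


gcd(10,29)=1 => F=ab-a-b=10*29-10-29=290-39=251


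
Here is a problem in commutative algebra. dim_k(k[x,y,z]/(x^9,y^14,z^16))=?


Basis: x^iy^jz^k, i<9,j<14,k<16
9*14*16=2016


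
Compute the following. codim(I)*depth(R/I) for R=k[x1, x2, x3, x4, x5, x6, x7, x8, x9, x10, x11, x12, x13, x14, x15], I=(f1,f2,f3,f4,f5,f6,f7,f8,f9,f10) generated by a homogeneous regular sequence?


codim=10, depth=dim(R/I)=15-10=5
Product=10*5=50


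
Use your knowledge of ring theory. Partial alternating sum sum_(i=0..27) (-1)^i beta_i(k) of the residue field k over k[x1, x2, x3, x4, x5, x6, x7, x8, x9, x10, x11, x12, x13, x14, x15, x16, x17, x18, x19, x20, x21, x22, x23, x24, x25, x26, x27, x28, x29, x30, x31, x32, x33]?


Koszul resolution: beta_i(k)=C(n,i), n=33
sum_(i=0..p) (-1)^i C(n,i) = (-1)^p C(n-1,p)
(-1)^27*C(32,27) = (-1)^27*201376 = -201376


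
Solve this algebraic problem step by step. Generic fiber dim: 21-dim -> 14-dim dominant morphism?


dim(fiber)=dim(X)-dim(Y)=21-14=7


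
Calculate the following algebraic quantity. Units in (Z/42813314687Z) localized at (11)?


Local ring = Z/19487171Z.
phi(19487171) = 11^6*(11-1) = 17715610


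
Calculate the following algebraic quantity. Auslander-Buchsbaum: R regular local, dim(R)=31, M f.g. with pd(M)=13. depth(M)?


pd+depth=depth(R)=31
depth=31-13=18


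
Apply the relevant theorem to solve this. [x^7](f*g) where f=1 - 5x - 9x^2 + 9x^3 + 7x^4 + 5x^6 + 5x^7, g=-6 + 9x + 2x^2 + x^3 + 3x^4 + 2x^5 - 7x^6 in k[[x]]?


[x^7] = sum a_i*b_j, i+j=7
  -5*-7=35
  -9*2=-18
  9*3=27
  7*1=7
  5*9=45
  5*-6=-30
Sum=66


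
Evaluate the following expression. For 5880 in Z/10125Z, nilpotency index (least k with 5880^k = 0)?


5880^k mod 10125:
k=1: 5880
k=2: 7650
k=3: 6750
k=4: 0
First zero at k = 4


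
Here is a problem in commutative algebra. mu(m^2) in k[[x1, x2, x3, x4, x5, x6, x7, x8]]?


C(n+d-1,d)=C(9,2)=36


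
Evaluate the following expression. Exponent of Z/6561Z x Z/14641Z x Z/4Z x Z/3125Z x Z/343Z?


Exponent = lcm of the cyclic orders; pairwise coprime => product.
3^8*11^4*2^2*5^5*7^3=6561*14641*4*3125*343=411855539287500


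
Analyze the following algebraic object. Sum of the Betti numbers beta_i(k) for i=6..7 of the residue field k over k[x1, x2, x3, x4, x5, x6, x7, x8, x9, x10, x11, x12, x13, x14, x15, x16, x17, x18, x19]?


Koszul resolution: beta_i(k)=C(n,i), n=19
C(19,6)=27132, C(19,7)=50388
Sum=77520


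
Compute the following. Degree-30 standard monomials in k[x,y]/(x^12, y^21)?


k[x,y], I = (x^12, y^21), d = 30
Need i < 12 and d-i < 21.
Range: 10 <= i <= 11.
H(30) = 2


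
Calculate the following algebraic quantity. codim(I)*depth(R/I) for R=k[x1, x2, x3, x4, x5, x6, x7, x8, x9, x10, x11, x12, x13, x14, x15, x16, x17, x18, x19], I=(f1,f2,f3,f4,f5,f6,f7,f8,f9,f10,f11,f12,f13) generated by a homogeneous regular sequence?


codim=13, depth=dim(R/I)=19-13=6
Product=13*6=78


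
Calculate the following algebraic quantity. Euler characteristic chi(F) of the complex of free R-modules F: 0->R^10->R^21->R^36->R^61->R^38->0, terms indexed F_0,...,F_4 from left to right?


chi = sum (-1)^i * rank:
(-1)^0*10=10
(-1)^1*21=-21
(-1)^2*36=36
(-1)^3*61=-61
(-1)^4*38=38
chi=2


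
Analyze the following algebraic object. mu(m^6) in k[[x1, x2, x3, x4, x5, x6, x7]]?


C(n+d-1,d)=C(12,6)=924


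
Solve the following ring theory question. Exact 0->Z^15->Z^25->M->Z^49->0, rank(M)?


Alt sum=0:
(-1)^0*15 + (-1)^1*25 + (-1)^2*? + (-1)^3*49=0
rank(M)=59


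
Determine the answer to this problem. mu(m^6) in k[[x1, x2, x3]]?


C(n+d-1,d)=C(8,6)=28


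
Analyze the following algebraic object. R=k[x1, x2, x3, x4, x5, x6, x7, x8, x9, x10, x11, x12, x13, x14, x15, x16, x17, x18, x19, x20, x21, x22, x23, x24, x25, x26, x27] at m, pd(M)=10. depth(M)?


pd+depth=depth(R)=27
depth=27-10=17


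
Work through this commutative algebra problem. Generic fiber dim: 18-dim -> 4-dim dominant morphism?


dim(fiber)=dim(X)-dim(Y)=18-4=14


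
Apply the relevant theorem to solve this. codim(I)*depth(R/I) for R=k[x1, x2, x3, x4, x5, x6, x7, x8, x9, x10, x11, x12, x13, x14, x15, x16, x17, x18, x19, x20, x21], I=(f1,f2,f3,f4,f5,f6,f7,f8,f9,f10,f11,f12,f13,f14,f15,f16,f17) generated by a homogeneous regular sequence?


codim=17, depth=dim(R/I)=21-17=4
Product=17*4=68


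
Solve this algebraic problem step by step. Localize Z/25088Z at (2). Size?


2-primary part: 25088=2^9*49
Size=2^9=512


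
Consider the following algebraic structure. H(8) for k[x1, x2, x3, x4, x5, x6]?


C(d+n-1,n-1)=C(13,5)=1287


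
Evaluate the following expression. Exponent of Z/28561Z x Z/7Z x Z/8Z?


Exponent = lcm of the cyclic orders; pairwise coprime => product.
13^4*7^1*2^3=28561*7*8=1599416


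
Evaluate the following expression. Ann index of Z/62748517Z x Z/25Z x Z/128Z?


Exponent = lcm of the cyclic orders; pairwise coprime => product.
13^7*5^2*2^7=62748517*25*128=200795254400


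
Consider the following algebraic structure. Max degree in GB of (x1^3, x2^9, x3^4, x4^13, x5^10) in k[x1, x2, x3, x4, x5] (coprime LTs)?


Pure powers, coprime LTs => already GB.
Degrees: 3, 9, 4, 13, 10
Max=13


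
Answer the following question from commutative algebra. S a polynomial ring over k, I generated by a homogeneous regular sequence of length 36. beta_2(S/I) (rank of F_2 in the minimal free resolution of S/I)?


Regular sequence => Koszul complex is the minimal free resolution.
Syz_1 minimally generated by Koszul relations f_i*e_j - f_j*e_i (i<j): mu(Syz_1) = beta_2 = C(m,2) = m(m-1)/2
m=36
36*35/2 = 630


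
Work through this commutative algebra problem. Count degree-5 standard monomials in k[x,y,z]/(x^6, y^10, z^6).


Need i<6, j<10, k<6 with i+j+k=5.
For each i, j ranges over max(0,5-i-5)..min(9,5-i):
  i=0: j in [0,5] -> 6
  i=1: j in [0,4] -> 5
  i=2: j in [0,3] -> 4
  i=3: j in [0,2] -> 3
  i=4: j in [0,1] -> 2
  i=5: j in [0,0] -> 1
H(5) = 6+5+4+3+2+1 = 21


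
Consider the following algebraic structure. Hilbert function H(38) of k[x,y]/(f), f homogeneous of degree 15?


H(t)=d for t>=d-1.
d=15, t=38
H(38)=15


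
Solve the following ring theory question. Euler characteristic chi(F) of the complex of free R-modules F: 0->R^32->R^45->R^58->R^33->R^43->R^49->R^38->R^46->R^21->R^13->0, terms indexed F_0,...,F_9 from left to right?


chi = sum (-1)^i * rank:
(-1)^0*32=32
(-1)^1*45=-45
(-1)^2*58=58
(-1)^3*33=-33
(-1)^4*43=43
(-1)^5*49=-49
(-1)^6*38=38
(-1)^7*46=-46
(-1)^8*21=21
(-1)^9*13=-13
chi=6


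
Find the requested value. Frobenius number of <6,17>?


gcd(6,17)=1 => F=ab-a-b=6*17-6-17=102-23=79


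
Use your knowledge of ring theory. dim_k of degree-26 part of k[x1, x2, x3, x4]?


C(d+n-1,n-1)=C(29,3)=3654


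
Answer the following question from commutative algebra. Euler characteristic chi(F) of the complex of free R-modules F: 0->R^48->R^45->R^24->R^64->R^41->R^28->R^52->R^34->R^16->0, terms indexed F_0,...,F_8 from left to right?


chi = sum (-1)^i * rank:
(-1)^0*48=48
(-1)^1*45=-45
(-1)^2*24=24
(-1)^3*64=-64
(-1)^4*41=41
(-1)^5*28=-28
(-1)^6*52=52
(-1)^7*34=-34
(-1)^8*16=16
chi=10


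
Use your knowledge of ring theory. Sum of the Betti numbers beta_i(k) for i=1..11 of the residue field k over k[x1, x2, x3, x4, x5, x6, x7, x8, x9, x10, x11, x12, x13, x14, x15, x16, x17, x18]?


Koszul resolution: beta_i(k)=C(n,i), n=18
C(18,1)=18, C(18,2)=153, C(18,3)=816, C(18,4)=3060, C(18,5)=8568, C(18,6)=18564, C(18,7)=31824, C(18,8)=43758, C(18,9)=48620, C(18,10)=43758, C(18,11)=31824
Sum=230963


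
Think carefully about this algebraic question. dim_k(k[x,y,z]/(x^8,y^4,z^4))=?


Basis: x^iy^jz^k, i<8,j<4,k<4
8*4*4=128


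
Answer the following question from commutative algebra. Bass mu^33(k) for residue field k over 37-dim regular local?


C(n,i)=C(37,33)=66045


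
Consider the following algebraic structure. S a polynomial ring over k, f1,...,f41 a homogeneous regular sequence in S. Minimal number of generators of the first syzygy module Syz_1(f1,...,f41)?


Regular sequence => Koszul complex is the minimal free resolution.
Syz_1 minimally generated by Koszul relations f_i*e_j - f_j*e_i (i<j): mu(Syz_1) = beta_2 = C(m,2) = m(m-1)/2
m=41
41*40/2 = 820


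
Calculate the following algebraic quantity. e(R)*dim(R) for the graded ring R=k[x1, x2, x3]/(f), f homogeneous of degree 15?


e(R)=deg(f)=15, dim(R)=3-1=2
e*dim=15*2=30


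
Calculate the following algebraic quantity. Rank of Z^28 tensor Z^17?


rank(M(x)N) = rank(M)*rank(N)
28*17 = 476


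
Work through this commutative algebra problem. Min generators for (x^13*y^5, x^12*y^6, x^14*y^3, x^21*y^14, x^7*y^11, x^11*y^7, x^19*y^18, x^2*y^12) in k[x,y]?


Remove redundant (divisible by others).
x^21*y^14 redundant.
x^19*y^18 redundant.
Min: x^14*y^3, x^13*y^5, x^12*y^6, x^11*y^7, x^7*y^11, x^2*y^12
Count=6
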